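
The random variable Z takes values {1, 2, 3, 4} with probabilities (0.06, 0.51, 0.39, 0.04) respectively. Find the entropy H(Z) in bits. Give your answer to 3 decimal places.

H(Z) = −Σ p·log₂ p.
  −(0.06)·log₂(0.06) = 0.2435
  −(0.51)·log₂(0.51) = 0.4954
  −(0.39)·log₂(0.39) = 0.5298
  −(0.04)·log₂(0.04) = 0.1858
Sum: 0.2435 + 0.4954 + 0.5298 + 0.1858 = 1.455 bits.

1.455 bits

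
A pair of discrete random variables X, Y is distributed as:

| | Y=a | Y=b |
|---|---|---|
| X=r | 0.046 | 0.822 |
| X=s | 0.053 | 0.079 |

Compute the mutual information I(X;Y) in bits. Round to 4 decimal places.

Marginals: p(X) = (0.8680, 0.1320), p(Y) = (0.0990, 0.9010).
I(X;Y) = Σ p(x,y)·log₂[p(x,y)/(p(x)p(y))].
  (r,a): 0.046·log₂(0.5353) = -0.04147
  (r,b): 0.822·log₂(1.0511) = 0.05906
  (s,a): 0.053·log₂(4.0557) = 0.10706
  (s,b): 0.079·log₂(0.6642) = -0.04663
Sum = 0.0780 bits.

0.0780 bits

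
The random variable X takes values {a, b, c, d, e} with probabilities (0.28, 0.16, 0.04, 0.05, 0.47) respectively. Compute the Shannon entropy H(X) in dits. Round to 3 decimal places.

0.557 dits

H(X) = −Σ p·log₁₀ p.
  −(0.28)·log₁₀(0.28) = 0.1548
  −(0.16)·log₁₀(0.16) = 0.1273
  −(0.04)·log₁₀(0.04) = 0.0559
  −(0.05)·log₁₀(0.05) = 0.0651
  −(0.47)·log₁₀(0.47) = 0.1541
Sum: 0.1548 + 0.1273 + 0.0559 + 0.0651 + 0.1541 = 0.557 dits.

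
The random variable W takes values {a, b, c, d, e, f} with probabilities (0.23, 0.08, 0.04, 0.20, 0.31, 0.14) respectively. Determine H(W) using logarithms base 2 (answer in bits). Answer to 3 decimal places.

2.350 bits

H(W) = −Σ p·log₂ p.
  −(0.23)·log₂(0.23) = 0.4877
  −(0.08)·log₂(0.08) = 0.2915
  −(0.04)·log₂(0.04) = 0.1858
  −(0.20)·log₂(0.20) = 0.4644
  −(0.31)·log₂(0.31) = 0.5238
  −(0.14)·log₂(0.14) = 0.3971
Sum: 0.4877 + 0.2915 + 0.1858 + 0.4644 + 0.5238 + 0.3971 = 2.350 bits.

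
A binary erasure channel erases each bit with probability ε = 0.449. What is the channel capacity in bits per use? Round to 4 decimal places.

0.5510 bits

Binary erasure channel: capacity C = 1 − ε.
C = 1 − 0.449 = 0.5510 bits per channel use.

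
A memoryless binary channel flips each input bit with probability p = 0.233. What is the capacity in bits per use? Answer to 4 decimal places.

Binary symmetric channel: C = 1 − h₂(ε) where h₂ is the binary entropy function.
h₂(0.233) = −0.233·log₂0.233 − 0.767·log₂0.767 = 0.7832.
C = 1 − 0.7832 = 0.2168 bits per channel use.

0.2168 bits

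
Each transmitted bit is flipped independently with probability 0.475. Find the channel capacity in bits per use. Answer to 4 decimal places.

0.0018 bits

Binary symmetric channel: C = 1 − h₂(ε) where h₂ is the binary entropy function.
h₂(0.475) = −0.475·log₂0.475 − 0.525·log₂0.525 = 0.9982.
C = 1 − 0.9982 = 0.0018 bits per channel use.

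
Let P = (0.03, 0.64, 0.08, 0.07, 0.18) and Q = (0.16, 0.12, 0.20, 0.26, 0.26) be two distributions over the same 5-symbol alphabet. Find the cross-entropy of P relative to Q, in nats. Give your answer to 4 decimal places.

H(P,Q) = −Σ p·ln q.
  −0.03·ln(0.16) = 0.05498
  −0.64·ln(0.12) = 1.35697
  −0.08·ln(0.20) = 0.12876
  −0.07·ln(0.26) = 0.09430
  −0.18·ln(0.26) = 0.24247
H(P,Q) = 1.8775 nats.

1.8775 nats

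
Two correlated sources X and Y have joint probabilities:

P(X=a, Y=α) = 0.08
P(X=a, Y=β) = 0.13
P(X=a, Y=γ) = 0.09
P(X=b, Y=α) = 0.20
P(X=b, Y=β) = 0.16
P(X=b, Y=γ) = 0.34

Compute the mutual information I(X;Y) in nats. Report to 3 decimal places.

Marginals: p(X) = (0.3000, 0.7000), p(Y) = (0.2800, 0.2900, 0.4300).
I(X;Y) = Σ p(x,y)·ln[p(x,y)/(p(x)p(y))].
  (a,α): 0.08·ln(0.9524) = -0.0039
  (a,β): 0.13·ln(1.4943) = 0.0522
  (a,γ): 0.09·ln(0.6977) = -0.0324
  (b,α): 0.20·ln(1.0204) = 0.0040
  (b,β): 0.16·ln(0.7882) = -0.0381
  (b,γ): 0.34·ln(1.1296) = 0.0414
Sum = 0.023 nats.

0.023 nats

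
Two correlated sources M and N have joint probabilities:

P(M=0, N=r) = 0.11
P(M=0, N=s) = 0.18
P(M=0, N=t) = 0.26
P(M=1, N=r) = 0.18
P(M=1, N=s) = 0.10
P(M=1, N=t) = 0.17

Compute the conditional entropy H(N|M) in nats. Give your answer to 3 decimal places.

1.054 nats

Marginals: p(M) = (0.5500, 0.4500), p(N) = (0.2900, 0.2800, 0.4300).
H(N|M) = Σ p(M) · H(N|M=·).
  M=0: p=0.5500, H(N|M=0) = 1.0416
  M=1: p=0.4500, H(N|M=1) = 1.0685
Weighted sum = 1.054 nats.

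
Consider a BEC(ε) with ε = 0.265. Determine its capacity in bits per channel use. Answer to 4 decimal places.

0.7350 bits

Binary erasure channel: capacity C = 1 − ε.
C = 1 − 0.265 = 0.7350 bits per channel use.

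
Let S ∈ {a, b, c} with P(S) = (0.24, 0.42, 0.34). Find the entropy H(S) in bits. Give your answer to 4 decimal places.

H(S) = −Σ p·log₂ p.
  −(0.24)·log₂(0.24) = 0.49413
  −(0.42)·log₂(0.42) = 0.52565
  −(0.34)·log₂(0.34) = 0.52917
Sum: 0.49413 + 0.52565 + 0.52917 = 1.5490 bits.

1.5490 bits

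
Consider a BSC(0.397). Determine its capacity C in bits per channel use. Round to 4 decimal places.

0.0308 bits

Binary symmetric channel: C = 1 − h₂(ε) where h₂ is the binary entropy function.
h₂(0.397) = −0.397·log₂0.397 − 0.603·log₂0.603 = 0.9692.
C = 1 − 0.9692 = 0.0308 bits per channel use.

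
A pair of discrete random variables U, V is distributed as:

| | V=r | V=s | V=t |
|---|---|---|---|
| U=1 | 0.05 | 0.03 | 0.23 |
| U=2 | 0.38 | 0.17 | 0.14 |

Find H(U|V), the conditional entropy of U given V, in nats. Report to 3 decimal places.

0.485 nats

Marginals: p(U) = (0.3100, 0.6900), p(V) = (0.4300, 0.2000, 0.3700).
H(U|V) = Σ p(V) · H(U|V=·).
  V=r: p=0.4300, H(U|V=r) = 0.3594
  V=s: p=0.2000, H(U|V=s) = 0.4227
  V=t: p=0.3700, H(U|V=t) = 0.6633
Weighted sum = 0.485 nats.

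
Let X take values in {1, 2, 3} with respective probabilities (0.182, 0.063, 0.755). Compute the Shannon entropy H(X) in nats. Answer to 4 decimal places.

0.6964 nats

H(X) = −Σ p·ln p.
  −(0.182)·ln(0.182) = 0.31008
  −(0.063)·ln(0.063) = 0.17417
  −(0.755)·ln(0.755) = 0.21218
Sum: 0.31008 + 0.17417 + 0.21218 = 0.6964 nats.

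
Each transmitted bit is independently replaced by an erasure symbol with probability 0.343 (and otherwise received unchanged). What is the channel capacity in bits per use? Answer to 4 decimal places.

0.6570 bits

Binary erasure channel: capacity C = 1 − ε.
C = 1 − 0.343 = 0.6570 bits per channel use.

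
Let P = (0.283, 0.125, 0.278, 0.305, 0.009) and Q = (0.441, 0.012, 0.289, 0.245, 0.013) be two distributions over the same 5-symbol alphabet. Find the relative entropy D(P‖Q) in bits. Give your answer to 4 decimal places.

D(P‖Q) = Σ p·log₂(p/q).
  0.283·log₂(0.283/0.441) = -0.18111
  0.125·log₂(0.125/0.012) = 0.42260
  0.278·log₂(0.278/0.289) = -0.01556
  0.305·log₂(0.305/0.245) = 0.09639
  0.009·log₂(0.009/0.013) = -0.00477
D(P‖Q) = 0.3175 bits.

0.3175 bits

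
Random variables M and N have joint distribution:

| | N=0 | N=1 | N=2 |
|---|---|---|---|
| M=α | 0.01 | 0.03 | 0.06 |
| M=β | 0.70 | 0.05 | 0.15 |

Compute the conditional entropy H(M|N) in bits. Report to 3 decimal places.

Marginals: p(M) = (0.1000, 0.9000), p(N) = (0.7100, 0.0800, 0.2100).
H(M|N) = Σ p(N) · H(M|N=·).
  N=0: p=0.7100, H(M|N=0) = 0.1068
  N=1: p=0.0800, H(M|N=1) = 0.9544
  N=2: p=0.2100, H(M|N=2) = 0.8631
Weighted sum = 0.333 bits.

0.333 bits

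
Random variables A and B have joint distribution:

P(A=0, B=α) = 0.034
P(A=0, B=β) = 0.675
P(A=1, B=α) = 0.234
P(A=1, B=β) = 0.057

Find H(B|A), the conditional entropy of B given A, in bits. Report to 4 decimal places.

Chain rule: H(B|A) = H(A,B) − H(A).
Marginals: p(A) = (0.7090, 0.2910), p(B) = (0.2680, 0.7320).
H(A,B) = 1.2745 bits; H(A) = 0.8700 bits.
H(B|A) = 1.2745 − 0.8700 = 0.4045 bits.

0.4045 bits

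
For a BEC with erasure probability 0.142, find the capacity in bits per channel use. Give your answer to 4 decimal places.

Binary erasure channel: capacity C = 1 − ε.
C = 1 − 0.142 = 0.8580 bits per channel use.

0.8580 bits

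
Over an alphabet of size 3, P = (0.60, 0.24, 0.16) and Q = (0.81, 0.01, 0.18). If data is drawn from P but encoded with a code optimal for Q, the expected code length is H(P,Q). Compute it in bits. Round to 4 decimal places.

2.1728 bits

H(P,Q) = −Σ p·log₂ q.
  −0.60·log₂(0.81) = 0.18240
  −0.24·log₂(0.01) = 1.59453
  −0.16·log₂(0.18) = 0.39583
H(P,Q) = 2.1728 bits.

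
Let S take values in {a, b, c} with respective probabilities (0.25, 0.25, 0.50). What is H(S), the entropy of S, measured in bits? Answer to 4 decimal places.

H(S) = −Σ p·log₂ p.
  −(0.25)·log₂(0.25) = 0.50000
  −(0.25)·log₂(0.25) = 0.50000
  −(0.50)·log₂(0.50) = 0.50000
Sum: 0.50000 + 0.50000 + 0.50000 = 1.5000 bits.

1.5000 bits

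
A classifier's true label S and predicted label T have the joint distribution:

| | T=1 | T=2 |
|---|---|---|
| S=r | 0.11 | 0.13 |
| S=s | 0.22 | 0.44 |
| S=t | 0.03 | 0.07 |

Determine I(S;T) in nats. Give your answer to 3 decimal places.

Marginals: p(S) = (0.2400, 0.6600, 0.1000), p(T) = (0.3600, 0.6400).
I(S;T) = H(S) + H(T) − H(S,T).
H(S) = 0.8470, H(T) = 0.6534, H(S,T) = 1.4937.
I(S;T) = 0.8470 + 0.6534 − 1.4937 = 0.007 nats.

0.007 nats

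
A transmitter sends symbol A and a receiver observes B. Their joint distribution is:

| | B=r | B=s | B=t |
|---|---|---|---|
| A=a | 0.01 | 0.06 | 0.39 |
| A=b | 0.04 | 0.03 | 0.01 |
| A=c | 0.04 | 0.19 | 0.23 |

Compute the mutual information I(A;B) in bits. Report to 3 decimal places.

0.197 bits

Marginals: p(A) = (0.4600, 0.0800, 0.4600), p(B) = (0.0900, 0.2800, 0.6300).
I(A;B) = H(A) + H(B) − H(A,B).
H(A) = 1.3222, H(B) = 1.2468, H(A,B) = 2.3724.
I(A;B) = 1.3222 + 1.2468 − 2.3724 = 0.197 bits.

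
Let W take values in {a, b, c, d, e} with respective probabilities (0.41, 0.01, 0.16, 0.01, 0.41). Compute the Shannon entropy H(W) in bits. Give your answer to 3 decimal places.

1.611 bits

H(W) = −Σ p·log₂ p.
  −(0.41)·log₂(0.41) = 0.5274
  −(0.01)·log₂(0.01) = 0.0664
  −(0.16)·log₂(0.16) = 0.4230
  −(0.01)·log₂(0.01) = 0.0664
  −(0.41)·log₂(0.41) = 0.5274
Sum: 0.5274 + 0.0664 + 0.4230 + 0.0664 + 0.5274 = 1.611 bits.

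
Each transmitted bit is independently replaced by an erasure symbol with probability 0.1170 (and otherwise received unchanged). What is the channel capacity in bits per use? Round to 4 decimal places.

Binary erasure channel: capacity C = 1 − ε.
C = 1 − 0.1170 = 0.8830 bits per channel use.

0.8830 bits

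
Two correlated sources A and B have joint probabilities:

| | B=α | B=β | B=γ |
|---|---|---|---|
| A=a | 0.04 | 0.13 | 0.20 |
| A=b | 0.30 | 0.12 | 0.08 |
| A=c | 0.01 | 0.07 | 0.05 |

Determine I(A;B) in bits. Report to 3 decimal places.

Marginals: p(A) = (0.3700, 0.5000, 0.1300), p(B) = (0.3500, 0.3200, 0.3300).
I(A;B) = H(A) + H(B) − H(A,B).
H(A) = 1.4134, H(B) = 1.5840, H(A,B) = 2.7635.
I(A;B) = 1.4134 + 1.5840 − 2.7635 = 0.234 bits.

0.234 bits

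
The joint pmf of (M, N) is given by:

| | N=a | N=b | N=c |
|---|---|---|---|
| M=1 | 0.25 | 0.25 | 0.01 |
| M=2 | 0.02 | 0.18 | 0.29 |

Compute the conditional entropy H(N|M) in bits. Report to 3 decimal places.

1.143 bits

Marginals: p(M) = (0.5100, 0.4900), p(N) = (0.2700, 0.4300, 0.3000).
H(N|M) = Σ p(M) · H(N|M=·).
  M=1: p=0.5100, H(N|M=1) = 1.1196
  M=2: p=0.4900, H(N|M=2) = 1.1670
Weighted sum = 1.143 bits.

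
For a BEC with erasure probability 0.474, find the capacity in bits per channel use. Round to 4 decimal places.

Binary erasure channel: capacity C = 1 − ε.
C = 1 − 0.474 = 0.5260 bits per channel use.

0.5260 bits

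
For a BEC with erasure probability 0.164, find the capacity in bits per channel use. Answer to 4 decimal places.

0.8360 bits

Binary erasure channel: capacity C = 1 − ε.
C = 1 − 0.164 = 0.8360 bits per channel use.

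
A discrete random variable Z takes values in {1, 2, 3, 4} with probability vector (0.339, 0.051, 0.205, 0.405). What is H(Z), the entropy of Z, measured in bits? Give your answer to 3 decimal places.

1.745 bits

H(Z) = −Σ p·log₂ p.
  −(0.339)·log₂(0.339) = 0.5291
  −(0.051)·log₂(0.051) = 0.2190
  −(0.205)·log₂(0.205) = 0.4687
  −(0.405)·log₂(0.405) = 0.5281
Sum: 0.5291 + 0.2190 + 0.4687 + 0.5281 = 1.745 bits.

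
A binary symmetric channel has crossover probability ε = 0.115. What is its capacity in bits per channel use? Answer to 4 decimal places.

Binary symmetric channel: C = 1 − h₂(ε) where h₂ is the binary entropy function.
h₂(0.115) = −0.115·log₂0.115 − 0.885·log₂0.885 = 0.5148.
C = 1 − 0.5148 = 0.4852 bits per channel use.

0.4852 bits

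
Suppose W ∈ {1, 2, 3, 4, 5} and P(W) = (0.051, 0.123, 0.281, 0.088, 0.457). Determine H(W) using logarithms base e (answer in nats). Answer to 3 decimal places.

1.338 nats

H(W) = −Σ p·ln p.
  −(0.051)·ln(0.051) = 0.1518
  −(0.123)·ln(0.123) = 0.2578
  −(0.281)·ln(0.281) = 0.3567
  −(0.088)·ln(0.088) = 0.2139
  −(0.457)·ln(0.457) = 0.3579
Sum: 0.1518 + 0.2578 + 0.3567 + 0.2139 + 0.3579 = 1.338 nats.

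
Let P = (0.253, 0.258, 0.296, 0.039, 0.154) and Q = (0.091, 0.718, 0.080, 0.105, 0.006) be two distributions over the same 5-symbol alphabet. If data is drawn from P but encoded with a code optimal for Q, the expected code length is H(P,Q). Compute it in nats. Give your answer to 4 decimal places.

2.3153 nats

H(P,Q) = −Σ p·ln q.
  −0.253·ln(0.091) = 0.60641
  −0.258·ln(0.718) = 0.08547
  −0.296·ln(0.080) = 0.74762
  −0.039·ln(0.105) = 0.08790
  −0.154·ln(0.006) = 0.78786
H(P,Q) = 2.3153 nats.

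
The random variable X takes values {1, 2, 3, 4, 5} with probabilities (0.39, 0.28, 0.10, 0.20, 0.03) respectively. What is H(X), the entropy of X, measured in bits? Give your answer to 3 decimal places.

1.992 bits

H(X) = −Σ p·log₂ p.
  −(0.39)·log₂(0.39) = 0.5298
  −(0.28)·log₂(0.28) = 0.5142
  −(0.10)·log₂(0.10) = 0.3322
  −(0.20)·log₂(0.20) = 0.4644
  −(0.03)·log₂(0.03) = 0.1518
Sum: 0.5298 + 0.5142 + 0.3322 + 0.4644 + 0.1518 = 1.992 bits.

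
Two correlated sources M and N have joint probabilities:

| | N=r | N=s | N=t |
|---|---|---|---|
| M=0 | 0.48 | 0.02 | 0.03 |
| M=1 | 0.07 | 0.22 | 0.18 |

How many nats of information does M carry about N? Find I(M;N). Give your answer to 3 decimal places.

Marginals: p(M) = (0.5300, 0.4700), p(N) = (0.5500, 0.2400, 0.2100).
I(M;N) = H(M) + H(N) − H(M,N).
H(M) = 0.6913, H(N) = 0.9991, H(M,N) = 1.3637.
I(M;N) = 0.6913 + 0.9991 − 1.3637 = 0.327 nats.

0.327 nats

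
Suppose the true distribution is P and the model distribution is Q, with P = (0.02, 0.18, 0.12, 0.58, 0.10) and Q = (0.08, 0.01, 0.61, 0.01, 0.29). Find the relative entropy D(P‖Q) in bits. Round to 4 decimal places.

3.6731 bits

D(P‖Q) = Σ p·log₂(p/q).
  0.02·log₂(0.02/0.08) = -0.04000
  0.18·log₂(0.18/0.01) = 0.75059
  0.12·log₂(0.12/0.61) = -0.28149
  0.58·log₂(0.58/0.01) = 3.39763
  0.10·log₂(0.10/0.29) = -0.15361
D(P‖Q) = 3.6731 bits.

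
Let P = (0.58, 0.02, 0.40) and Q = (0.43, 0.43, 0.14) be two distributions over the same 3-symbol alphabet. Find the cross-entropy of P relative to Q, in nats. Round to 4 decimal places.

H(P,Q) = −Σ p·ln q.
  −0.58·ln(0.43) = 0.48950
  −0.02·ln(0.43) = 0.01688
  −0.40·ln(0.14) = 0.78645
H(P,Q) = 1.2928 nats.

1.2928 nats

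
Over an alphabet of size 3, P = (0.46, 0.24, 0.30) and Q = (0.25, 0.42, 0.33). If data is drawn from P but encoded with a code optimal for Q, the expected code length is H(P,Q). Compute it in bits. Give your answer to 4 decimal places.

1.7002 bits

H(P,Q) = −Σ p·log₂ q.
  −0.46·log₂(0.25) = 0.92000
  −0.24·log₂(0.42) = 0.30037
  −0.30·log₂(0.33) = 0.47984
H(P,Q) = 1.7002 bits.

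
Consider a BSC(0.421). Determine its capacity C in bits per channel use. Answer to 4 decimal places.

0.0181 bits

Binary symmetric channel: C = 1 − h₂(ε) where h₂ is the binary entropy function.
h₂(0.421) = −0.421·log₂0.421 − 0.579·log₂0.579 = 0.9819.
C = 1 − 0.9819 = 0.0181 bits per channel use.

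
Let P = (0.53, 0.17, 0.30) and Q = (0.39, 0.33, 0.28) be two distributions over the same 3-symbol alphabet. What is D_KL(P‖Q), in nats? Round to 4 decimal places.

D(P‖Q) = Σ p·ln(p/q).
  0.53·ln(0.53/0.39) = 0.16257
  0.17·ln(0.17/0.33) = -0.11276
  0.30·ln(0.30/0.28) = 0.02070
D(P‖Q) = 0.0705 nats.

0.0705 nats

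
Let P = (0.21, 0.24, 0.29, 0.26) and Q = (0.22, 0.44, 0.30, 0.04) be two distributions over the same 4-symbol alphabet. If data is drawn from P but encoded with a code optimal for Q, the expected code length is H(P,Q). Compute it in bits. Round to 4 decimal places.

H(P,Q) = −Σ p·log₂ q.
  −0.21·log₂(0.22) = 0.45873
  −0.24·log₂(0.44) = 0.28426
  −0.29·log₂(0.30) = 0.50372
  −0.26·log₂(0.04) = 1.20740
H(P,Q) = 2.4541 bits.

2.4541 bits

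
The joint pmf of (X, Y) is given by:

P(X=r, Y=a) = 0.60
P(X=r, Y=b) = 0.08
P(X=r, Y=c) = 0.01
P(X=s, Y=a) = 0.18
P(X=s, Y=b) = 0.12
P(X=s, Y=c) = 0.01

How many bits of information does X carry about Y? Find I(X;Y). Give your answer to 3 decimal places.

0.071 bits

Marginals: p(X) = (0.6900, 0.3100), p(Y) = (0.7800, 0.2000, 0.0200).
I(X;Y) = Σ p(x,y)·log₂[p(x,y)/(p(x)p(y))].
  (r,a): 0.60·log₂(1.1148) = 0.0941
  (r,b): 0.08·log₂(0.5797) = -0.0629
  (r,c): 0.01·log₂(0.7246) = -0.0046
  (s,a): 0.18·log₂(0.7444) = -0.0766
  (s,b): 0.12·log₂(1.9355) = 0.1143
  (s,c): 0.01·log₂(1.6129) = 0.0069
Sum = 0.071 bits.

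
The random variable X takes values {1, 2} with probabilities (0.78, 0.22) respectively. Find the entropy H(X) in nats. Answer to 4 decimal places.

H(X) = −Σ p·ln p.
  −(0.78)·ln(0.78) = 0.19380
  −(0.22)·ln(0.22) = 0.33311
Sum: 0.19380 + 0.33311 = 0.5269 nats.

0.5269 nats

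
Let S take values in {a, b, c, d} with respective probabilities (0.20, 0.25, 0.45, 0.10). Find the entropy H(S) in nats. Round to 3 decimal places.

1.258 nats

H(S) = −Σ p·ln p.
  −(0.20)·ln(0.20) = 0.3219
  −(0.25)·ln(0.25) = 0.3466
  −(0.45)·ln(0.45) = 0.3593
  −(0.10)·ln(0.10) = 0.2303
Sum: 0.3219 + 0.3466 + 0.3593 + 0.2303 = 1.258 nats.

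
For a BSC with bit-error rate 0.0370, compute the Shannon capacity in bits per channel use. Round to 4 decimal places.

0.7716 bits

Binary symmetric channel: C = 1 − h₂(ε) where h₂ is the binary entropy function.
h₂(0.0370) = −0.0370·log₂0.0370 − 0.9630·log₂0.9630 = 0.2284.
C = 1 − 0.2284 = 0.7716 bits per channel use.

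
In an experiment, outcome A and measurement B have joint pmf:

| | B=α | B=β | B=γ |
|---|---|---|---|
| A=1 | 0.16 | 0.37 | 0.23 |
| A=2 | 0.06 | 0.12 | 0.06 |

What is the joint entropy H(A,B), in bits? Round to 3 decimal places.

H(A,B) = −Σ p(x,y)·log₂ p(x,y) over all 6 cells.
  cell (1,α): −0.16·log₂0.16 = 0.4230
  cell (1,β): −0.37·log₂0.37 = 0.5307
  cell (1,γ): −0.23·log₂0.23 = 0.4877
  cell (2,α): −0.06·log₂0.06 = 0.2435
  cell (2,β): −0.12·log₂0.12 = 0.3671
  cell (2,γ): −0.06·log₂0.06 = 0.2435
Sum = 2.296 bits.

2.296 bits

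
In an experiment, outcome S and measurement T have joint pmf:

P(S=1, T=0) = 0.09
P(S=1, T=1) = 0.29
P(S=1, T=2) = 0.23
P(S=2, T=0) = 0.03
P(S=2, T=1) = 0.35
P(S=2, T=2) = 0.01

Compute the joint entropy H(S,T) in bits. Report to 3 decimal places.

H(S,T) = −Σ p(x,y)·log₂ p(x,y) over all 6 cells.
  cell (1,0): −0.09·log₂0.09 = 0.3127
  cell (1,1): −0.29·log₂0.29 = 0.5179
  cell (1,2): −0.23·log₂0.23 = 0.4877
  cell (2,0): −0.03·log₂0.03 = 0.1518
  cell (2,1): −0.35·log₂0.35 = 0.5301
  cell (2,2): −0.01·log₂0.01 = 0.0664
Sum = 2.067 bits.

2.067 bits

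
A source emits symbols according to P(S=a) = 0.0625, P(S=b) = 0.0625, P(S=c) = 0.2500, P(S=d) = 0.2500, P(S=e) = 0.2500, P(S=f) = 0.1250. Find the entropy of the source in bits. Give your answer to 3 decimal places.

H(S) = −Σ p·log₂ p.
  −(0.0625)·log₂(0.0625) = 0.2500
  −(0.0625)·log₂(0.0625) = 0.2500
  −(0.2500)·log₂(0.2500) = 0.5000
  −(0.2500)·log₂(0.2500) = 0.5000
  −(0.2500)·log₂(0.2500) = 0.5000
  −(0.1250)·log₂(0.1250) = 0.3750
Sum: 0.2500 + 0.2500 + 0.5000 + 0.5000 + 0.5000 + 0.3750 = 2.375 bits.

2.375 bits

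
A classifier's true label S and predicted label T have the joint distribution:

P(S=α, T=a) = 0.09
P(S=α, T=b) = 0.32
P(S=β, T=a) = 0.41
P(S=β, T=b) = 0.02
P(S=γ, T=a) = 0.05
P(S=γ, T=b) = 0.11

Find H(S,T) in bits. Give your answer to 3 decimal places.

2.045 bits

H(S,T) = −Σ p(x,y)·log₂ p(x,y) over all 6 cells.
  cell (α,a): −0.09·log₂0.09 = 0.3127
  cell (α,b): −0.32·log₂0.32 = 0.5260
  cell (β,a): −0.41·log₂0.41 = 0.5274
  cell (β,b): −0.02·log₂0.02 = 0.1129
  cell (γ,a): −0.05·log₂0.05 = 0.2161
  cell (γ,b): −0.11·log₂0.11 = 0.3503
Sum = 2.045 bits.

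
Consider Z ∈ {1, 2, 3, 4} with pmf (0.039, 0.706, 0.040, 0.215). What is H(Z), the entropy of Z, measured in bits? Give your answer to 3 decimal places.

H(Z) = −Σ p·log₂ p.
  −(0.039)·log₂(0.039) = 0.1825
  −(0.706)·log₂(0.706) = 0.3546
  −(0.040)·log₂(0.040) = 0.1858
  −(0.215)·log₂(0.215) = 0.4768
Sum: 0.1825 + 0.3546 + 0.1858 + 0.4768 = 1.200 bits.

1.200 bits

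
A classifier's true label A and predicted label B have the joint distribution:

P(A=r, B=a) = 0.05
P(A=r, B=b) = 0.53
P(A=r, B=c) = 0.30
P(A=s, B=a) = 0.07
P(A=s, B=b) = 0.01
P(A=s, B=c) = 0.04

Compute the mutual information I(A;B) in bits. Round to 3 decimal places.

Marginals: p(A) = (0.8800, 0.1200), p(B) = (0.1200, 0.5400, 0.3400).
I(A;B) = H(A) + H(B) − H(A,B).
H(A) = 0.5294, H(B) = 1.3763, H(A,B) = 1.7434.
I(A;B) = 0.5294 + 1.3763 − 1.7434 = 0.162 bits.

0.162 bits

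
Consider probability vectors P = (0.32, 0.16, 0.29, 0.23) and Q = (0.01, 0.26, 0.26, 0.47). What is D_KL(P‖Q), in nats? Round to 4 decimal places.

0.8987 nats

D(P‖Q) = Σ p·ln(p/q).
  0.32·ln(0.32/0.01) = 1.10904
  0.16·ln(0.16/0.26) = -0.07768
  0.29·ln(0.29/0.26) = 0.03167
  0.23·ln(0.23/0.47) = -0.16437
D(P‖Q) = 0.8987 nats.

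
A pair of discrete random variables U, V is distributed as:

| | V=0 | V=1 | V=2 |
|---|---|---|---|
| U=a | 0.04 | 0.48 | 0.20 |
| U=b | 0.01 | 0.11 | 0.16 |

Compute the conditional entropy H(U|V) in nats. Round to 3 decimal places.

0.556 nats

Marginals: p(U) = (0.7200, 0.2800), p(V) = (0.0500, 0.5900, 0.3600).
H(U|V) = Σ p(V) · H(U|V=·).
  V=0: p=0.0500, H(U|V=0) = 0.5004
  V=1: p=0.5900, H(U|V=1) = 0.4810
  V=2: p=0.3600, H(U|V=2) = 0.6870
Weighted sum = 0.556 nats.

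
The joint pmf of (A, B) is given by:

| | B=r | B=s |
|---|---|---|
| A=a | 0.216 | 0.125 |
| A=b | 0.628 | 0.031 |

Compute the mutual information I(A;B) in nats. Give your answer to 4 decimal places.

Marginals: p(A) = (0.3410, 0.6590), p(B) = (0.8440, 0.1560).
I(A;B) = Σ p(x,y)·ln[p(x,y)/(p(x)p(y))].
  (a,r): 0.216·ln(0.7505) = -0.06199
  (a,s): 0.125·ln(2.3498) = 0.10679
  (b,r): 0.628·ln(1.1291) = 0.07625
  (b,s): 0.031·ln(0.3015) = -0.03716
Sum = 0.0839 nats.

0.0839 nats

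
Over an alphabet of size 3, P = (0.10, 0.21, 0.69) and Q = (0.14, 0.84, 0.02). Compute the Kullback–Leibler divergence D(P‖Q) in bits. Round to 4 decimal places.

D(P‖Q) = Σ p·log₂(p/q).
  0.10·log₂(0.10/0.14) = -0.04854
  0.21·log₂(0.21/0.84) = -0.42000
  0.69·log₂(0.69/0.02) = 3.52488
D(P‖Q) = 3.0563 bits.

3.0563 bits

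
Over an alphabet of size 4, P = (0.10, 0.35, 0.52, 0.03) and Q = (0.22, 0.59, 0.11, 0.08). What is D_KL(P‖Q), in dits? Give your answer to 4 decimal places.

D(P‖Q) = Σ p·log₁₀(p/q).
  0.10·log₁₀(0.10/0.22) = -0.03424
  0.35·log₁₀(0.35/0.59) = -0.07937
  0.52·log₁₀(0.52/0.11) = 0.35080
  0.03·log₁₀(0.03/0.08) = -0.01278
D(P‖Q) = 0.2244 dits.

0.2244 dits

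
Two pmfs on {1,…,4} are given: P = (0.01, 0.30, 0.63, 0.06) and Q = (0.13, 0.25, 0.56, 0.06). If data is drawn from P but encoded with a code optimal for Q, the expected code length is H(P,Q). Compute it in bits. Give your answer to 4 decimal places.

1.4000 bits

H(P,Q) = −Σ p·log₂ q.
  −0.01·log₂(0.13) = 0.02943
  −0.30·log₂(0.25) = 0.60000
  −0.63·log₂(0.56) = 0.52700
  −0.06·log₂(0.06) = 0.24353
H(P,Q) = 1.4000 bits.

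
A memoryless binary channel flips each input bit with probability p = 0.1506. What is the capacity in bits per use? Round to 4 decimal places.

Binary symmetric channel: C = 1 − h₂(ε) where h₂ is the binary entropy function.
h₂(0.1506) = −0.1506·log₂0.1506 − 0.8494·log₂0.8494 = 0.6113.
C = 1 − 0.6113 = 0.3887 bits per channel use.

0.3887 bits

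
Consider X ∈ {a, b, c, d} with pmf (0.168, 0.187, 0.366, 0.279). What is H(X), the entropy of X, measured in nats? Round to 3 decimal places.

H(X) = −Σ p·ln p.
  −(0.168)·ln(0.168) = 0.2997
  −(0.187)·ln(0.187) = 0.3135
  −(0.366)·ln(0.366) = 0.3679
  −(0.279)·ln(0.279) = 0.3562
Sum: 0.2997 + 0.3135 + 0.3679 + 0.3562 = 1.337 nats.

1.337 nats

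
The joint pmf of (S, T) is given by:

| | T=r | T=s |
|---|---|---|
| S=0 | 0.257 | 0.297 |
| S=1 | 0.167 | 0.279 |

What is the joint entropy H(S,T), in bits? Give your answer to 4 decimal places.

H(S,T) = −Σ p(x,y)·log₂ p(x,y) over all 4 cells.
  cell (0,r): −0.257·log₂0.257 = 0.50376
  cell (0,s): −0.297·log₂0.297 = 0.52019
  cell (1,r): −0.167·log₂0.167 = 0.43121
  cell (1,s): −0.279·log₂0.279 = 0.51382
Sum = 1.9690 bits.

1.9690 bits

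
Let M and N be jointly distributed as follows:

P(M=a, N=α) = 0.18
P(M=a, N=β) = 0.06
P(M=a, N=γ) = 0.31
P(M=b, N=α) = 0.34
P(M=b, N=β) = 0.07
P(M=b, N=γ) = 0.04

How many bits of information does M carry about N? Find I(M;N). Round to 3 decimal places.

Marginals: p(M) = (0.5500, 0.4500), p(N) = (0.5200, 0.1300, 0.3500).
I(M;N) = Σ p(x,y)·log₂[p(x,y)/(p(x)p(y))].
  (a,α): 0.18·log₂(0.6294) = -0.1202
  (a,β): 0.06·log₂(0.8392) = -0.0152
  (a,γ): 0.31·log₂(1.6104) = 0.2131
  (b,α): 0.34·log₂(1.4530) = 0.1833
  (b,β): 0.07·log₂(1.1966) = 0.0181
  (b,γ): 0.04·log₂(0.2540) = -0.0791
Sum = 0.200 bits.

0.200 bits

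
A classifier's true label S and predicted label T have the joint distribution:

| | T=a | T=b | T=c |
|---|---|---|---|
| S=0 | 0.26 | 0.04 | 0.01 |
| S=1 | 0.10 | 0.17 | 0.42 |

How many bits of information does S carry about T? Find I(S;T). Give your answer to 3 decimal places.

Marginals: p(S) = (0.3100, 0.6900), p(T) = (0.3600, 0.2100, 0.4300).
I(S;T) = Σ p(x,y)·log₂[p(x,y)/(p(x)p(y))].
  (0,a): 0.26·log₂(2.3297) = 0.3172
  (0,b): 0.04·log₂(0.6144) = -0.0281
  (0,c): 0.01·log₂(0.0750) = -0.0374
  (1,a): 0.10·log₂(0.4026) = -0.1313
  (1,b): 0.17·log₂(1.1732) = 0.0392
  (1,c): 0.42·log₂(1.4156) = 0.2106
Sum = 0.370 bits.

0.370 bits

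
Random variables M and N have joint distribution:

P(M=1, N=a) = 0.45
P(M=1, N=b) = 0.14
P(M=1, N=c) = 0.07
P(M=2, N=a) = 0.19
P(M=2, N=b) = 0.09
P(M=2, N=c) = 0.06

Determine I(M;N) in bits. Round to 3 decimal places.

0.012 bits

Marginals: p(M) = (0.6600, 0.3400), p(N) = (0.6400, 0.2300, 0.1300).
I(M;N) = H(M) + H(N) − H(M,N).
H(M) = 0.9248, H(N) = 1.2824, H(M,N) = 2.1955.
I(M;N) = 0.9248 + 1.2824 − 2.1955 = 0.012 bits.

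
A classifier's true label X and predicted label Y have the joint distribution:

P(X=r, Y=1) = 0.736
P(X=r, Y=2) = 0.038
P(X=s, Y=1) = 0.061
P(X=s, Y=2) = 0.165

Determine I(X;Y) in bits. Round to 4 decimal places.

0.3191 bits

Marginals: p(X) = (0.7740, 0.2260), p(Y) = (0.7970, 0.2030).
I(X;Y) = Σ p(x,y)·log₂[p(x,y)/(p(x)p(y))].
  (r,1): 0.736·log₂(1.1931) = 0.18747
  (r,2): 0.038·log₂(0.2419) = -0.07782
  (s,1): 0.061·log₂(0.3387) = -0.09529
  (s,2): 0.165·log₂(3.5965) = 0.30469
Sum = 0.3191 bits.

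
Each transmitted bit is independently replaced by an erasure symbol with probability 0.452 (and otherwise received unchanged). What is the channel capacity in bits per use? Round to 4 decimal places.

0.5480 bits

Binary erasure channel: capacity C = 1 − ε.
C = 1 − 0.452 = 0.5480 bits per channel use.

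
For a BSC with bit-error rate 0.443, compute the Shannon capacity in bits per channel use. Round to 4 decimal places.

0.0094 bits

Binary symmetric channel: C = 1 − h₂(ε) where h₂ is the binary entropy function.
h₂(0.443) = −0.443·log₂0.443 − 0.557·log₂0.557 = 0.9906.
C = 1 − 0.9906 = 0.0094 bits per channel use.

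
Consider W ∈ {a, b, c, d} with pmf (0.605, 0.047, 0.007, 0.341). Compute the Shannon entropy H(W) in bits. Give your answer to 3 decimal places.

1.225 bits

H(W) = −Σ p·log₂ p.
  −(0.605)·log₂(0.605) = 0.4386
  −(0.047)·log₂(0.047) = 0.2073
  −(0.007)·log₂(0.007) = 0.0501
  −(0.341)·log₂(0.341) = 0.5293
Sum: 0.4386 + 0.2073 + 0.0501 + 0.5293 = 1.225 bits.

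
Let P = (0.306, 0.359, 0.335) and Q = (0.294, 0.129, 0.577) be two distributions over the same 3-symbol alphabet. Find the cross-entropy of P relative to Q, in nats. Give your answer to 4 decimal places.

H(P,Q) = −Σ p·ln q.
  −0.306·ln(0.294) = 0.37460
  −0.359·ln(0.129) = 0.73521
  −0.335·ln(0.577) = 0.18422
H(P,Q) = 1.2940 nats.

1.2940 nats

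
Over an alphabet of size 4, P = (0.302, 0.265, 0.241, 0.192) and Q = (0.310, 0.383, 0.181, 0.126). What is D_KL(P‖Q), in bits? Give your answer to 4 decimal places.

D(P‖Q) = Σ p·log₂(p/q).
  0.302·log₂(0.302/0.310) = -0.01139
  0.265·log₂(0.265/0.383) = -0.14081
  0.241·log₂(0.241/0.181) = 0.09954
  0.192·log₂(0.192/0.126) = 0.11668
D(P‖Q) = 0.0640 bits.

0.0640 bits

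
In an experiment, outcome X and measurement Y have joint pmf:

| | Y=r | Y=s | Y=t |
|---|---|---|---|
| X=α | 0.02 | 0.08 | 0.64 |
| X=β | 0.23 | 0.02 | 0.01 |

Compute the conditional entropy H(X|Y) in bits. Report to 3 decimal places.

0.247 bits

Marginals: p(X) = (0.7400, 0.2600), p(Y) = (0.2500, 0.1000, 0.6500).
H(X|Y) = Σ p(Y) · H(X|Y=·).
  Y=r: p=0.2500, H(X|Y=r) = 0.4022
  Y=s: p=0.1000, H(X|Y=s) = 0.7219
  Y=t: p=0.6500, H(X|Y=t) = 0.1147
Weighted sum = 0.247 bits.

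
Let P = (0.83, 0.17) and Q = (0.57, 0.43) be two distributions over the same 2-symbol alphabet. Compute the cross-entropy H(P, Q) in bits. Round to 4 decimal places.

0.8801 bits

H(P,Q) = −Σ p·log₂ q.
  −0.83·log₂(0.57) = 0.67310
  −0.17·log₂(0.43) = 0.20699
H(P,Q) = 0.8801 bits.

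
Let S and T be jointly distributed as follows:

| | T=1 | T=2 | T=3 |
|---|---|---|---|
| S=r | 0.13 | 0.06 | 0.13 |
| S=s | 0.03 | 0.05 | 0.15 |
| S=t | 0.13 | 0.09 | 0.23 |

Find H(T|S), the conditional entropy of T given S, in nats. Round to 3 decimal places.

Marginals: p(S) = (0.3200, 0.2300, 0.4500), p(T) = (0.2900, 0.2000, 0.5100).
H(T|S) = Σ p(S) · H(T|S=·).
  S=r: p=0.3200, H(T|S=r) = 1.0458
  S=s: p=0.2300, H(T|S=s) = 0.8762
  S=t: p=0.4500, H(T|S=t) = 1.0236
Weighted sum = 0.997 nats.

0.997 nats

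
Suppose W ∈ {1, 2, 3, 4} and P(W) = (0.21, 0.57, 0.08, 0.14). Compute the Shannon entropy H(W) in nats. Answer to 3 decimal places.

1.125 nats

H(W) = −Σ p·ln p.
  −(0.21)·ln(0.21) = 0.3277
  −(0.57)·ln(0.57) = 0.3204
  −(0.08)·ln(0.08) = 0.2021
  −(0.14)·ln(0.14) = 0.2753
Sum: 0.3277 + 0.3204 + 0.2021 + 0.2753 = 1.125 nats.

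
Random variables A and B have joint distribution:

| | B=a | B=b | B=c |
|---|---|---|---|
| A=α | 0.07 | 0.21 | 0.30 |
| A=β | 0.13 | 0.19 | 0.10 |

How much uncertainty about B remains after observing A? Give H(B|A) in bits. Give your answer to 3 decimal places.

Chain rule: H(B|A) = H(A,B) − H(A).
Marginals: p(A) = (0.5800, 0.4200), p(B) = (0.2000, 0.4000, 0.4000).
H(A,B) = 2.4325 bits; H(A) = 0.9815 bits.
H(B|A) = 2.4325 − 0.9815 = 1.451 bits.

1.451 bits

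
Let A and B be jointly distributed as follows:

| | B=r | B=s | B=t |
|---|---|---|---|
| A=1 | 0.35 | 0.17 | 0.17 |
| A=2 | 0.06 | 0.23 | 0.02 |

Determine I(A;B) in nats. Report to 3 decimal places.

Marginals: p(A) = (0.6900, 0.3100), p(B) = (0.4100, 0.4000, 0.1900).
I(A;B) = H(A) + H(B) − H(A,B).
H(A) = 0.6191, H(B) = 1.0476, H(A,B) = 1.5550.
I(A;B) = 0.6191 + 1.0476 − 1.5550 = 0.112 nats.

0.112 nats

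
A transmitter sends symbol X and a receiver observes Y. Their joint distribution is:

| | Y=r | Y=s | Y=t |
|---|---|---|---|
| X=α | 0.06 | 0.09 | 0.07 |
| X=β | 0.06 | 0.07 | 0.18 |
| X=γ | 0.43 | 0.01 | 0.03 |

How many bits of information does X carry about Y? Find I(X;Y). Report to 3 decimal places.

Marginals: p(X) = (0.2200, 0.3100, 0.4700), p(Y) = (0.5500, 0.1700, 0.2800).
I(X;Y) = Σ p(x,y)·log₂[p(x,y)/(p(x)p(y))].
  (α,r): 0.06·log₂(0.4959) = -0.0607
  (α,s): 0.09·log₂(2.4064) = 0.1140
  (α,t): 0.07·log₂(1.1364) = 0.0129
  (β,r): 0.06·log₂(0.3519) = -0.0904
  (β,s): 0.07·log₂(1.3283) = 0.0287
  (β,t): 0.18·log₂(2.0737) = 0.1894
  (γ,r): 0.43·log₂(1.6634) = 0.3157
  (γ,s): 0.01·log₂(0.1252) = -0.0300
  (γ,t): 0.03·log₂(0.2280) = -0.0640
Sum = 0.416 bits.

0.416 bits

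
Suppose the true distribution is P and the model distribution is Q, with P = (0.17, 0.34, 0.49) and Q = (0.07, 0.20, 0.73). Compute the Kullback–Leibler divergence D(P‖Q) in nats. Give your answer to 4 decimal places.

D(P‖Q) = Σ p·ln(p/q).
  0.17·ln(0.17/0.07) = 0.15084
  0.34·ln(0.34/0.20) = 0.18041
  0.49·ln(0.49/0.73) = -0.19533
D(P‖Q) = 0.1359 nats.

0.1359 nats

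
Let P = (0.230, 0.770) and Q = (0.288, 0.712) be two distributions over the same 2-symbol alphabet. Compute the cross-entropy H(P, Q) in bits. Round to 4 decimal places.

0.7904 bits

H(P,Q) = −Σ p·log₂ q.
  −0.230·log₂(0.288) = 0.41305
  −0.770·log₂(0.712) = 0.37734
H(P,Q) = 0.7904 bits.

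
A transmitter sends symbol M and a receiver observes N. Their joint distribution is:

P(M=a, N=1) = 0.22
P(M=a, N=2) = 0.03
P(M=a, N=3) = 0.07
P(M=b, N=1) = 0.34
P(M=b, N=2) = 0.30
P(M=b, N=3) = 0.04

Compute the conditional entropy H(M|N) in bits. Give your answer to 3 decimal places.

Chain rule: H(M|N) = H(M,N) − H(N).
Marginals: p(M) = (0.3200, 0.6800), p(N) = (0.5600, 0.3300, 0.1100).
H(M,N) = 2.1369 bits; H(N) = 1.3465 bits.
H(M|N) = 2.1369 − 1.3465 = 0.790 bits.

0.790 bits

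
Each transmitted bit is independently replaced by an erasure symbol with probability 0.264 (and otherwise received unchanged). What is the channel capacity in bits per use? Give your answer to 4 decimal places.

Binary erasure channel: capacity C = 1 − ε.
C = 1 − 0.264 = 0.7360 bits per channel use.

0.7360 bits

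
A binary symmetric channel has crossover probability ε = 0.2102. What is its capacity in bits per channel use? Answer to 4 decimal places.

0.2581 bits

Binary symmetric channel: C = 1 − h₂(ε) where h₂ is the binary entropy function.
h₂(0.2102) = −0.2102·log₂0.2102 − 0.7898·log₂0.7898 = 0.7419.
C = 1 − 0.7419 = 0.2581 bits per channel use.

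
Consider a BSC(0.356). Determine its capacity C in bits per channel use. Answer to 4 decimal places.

0.0607 bits

Binary symmetric channel: C = 1 − h₂(ε) where h₂ is the binary entropy function.
h₂(0.356) = −0.356·log₂0.356 − 0.644·log₂0.644 = 0.9393.
C = 1 − 0.9393 = 0.0607 bits per channel use.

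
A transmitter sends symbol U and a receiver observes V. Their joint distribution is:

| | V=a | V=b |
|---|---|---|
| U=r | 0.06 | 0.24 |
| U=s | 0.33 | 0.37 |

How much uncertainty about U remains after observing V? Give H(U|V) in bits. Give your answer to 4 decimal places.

0.8314 bits

Chain rule: H(U|V) = H(U,V) − H(V).
Marginals: p(U) = (0.3000, 0.7000), p(V) = (0.3900, 0.6100).
H(U,V) = 1.7962 bits; H(V) = 0.9648 bits.
H(U|V) = 1.7962 − 0.9648 = 0.8314 bits.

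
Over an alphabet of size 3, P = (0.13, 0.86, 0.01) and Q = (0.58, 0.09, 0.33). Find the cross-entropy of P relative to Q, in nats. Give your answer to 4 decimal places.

2.1527 nats

H(P,Q) = −Σ p·ln q.
  −0.13·ln(0.58) = 0.07081
  −0.86·ln(0.09) = 2.07083
  −0.01·ln(0.33) = 0.01109
H(P,Q) = 2.1527 nats.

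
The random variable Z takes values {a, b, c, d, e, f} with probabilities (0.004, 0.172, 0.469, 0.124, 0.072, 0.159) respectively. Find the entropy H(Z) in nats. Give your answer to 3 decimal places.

H(Z) = −Σ p·ln p.
  −(0.004)·ln(0.004) = 0.0221
  −(0.172)·ln(0.172) = 0.3028
  −(0.469)·ln(0.469) = 0.3551
  −(0.124)·ln(0.124) = 0.2588
  −(0.072)·ln(0.072) = 0.1894
  −(0.159)·ln(0.159) = 0.2924
Sum: 0.0221 + 0.3028 + 0.3551 + 0.2588 + 0.1894 + 0.2924 = 1.421 nats.

1.421 nats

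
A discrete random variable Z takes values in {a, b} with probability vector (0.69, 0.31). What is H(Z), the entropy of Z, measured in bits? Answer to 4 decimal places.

H(Z) = −Σ p·log₂ p.
  −(0.69)·log₂(0.69) = 0.36938
  −(0.31)·log₂(0.31) = 0.52379
Sum: 0.36938 + 0.52379 = 0.8932 bits.

0.8932 bits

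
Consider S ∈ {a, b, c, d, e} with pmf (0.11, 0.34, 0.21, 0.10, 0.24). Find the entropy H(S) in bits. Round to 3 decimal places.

H(S) = −Σ p·log₂ p.
  −(0.11)·log₂(0.11) = 0.3503
  −(0.34)·log₂(0.34) = 0.5292
  −(0.21)·log₂(0.21) = 0.4728
  −(0.10)·log₂(0.10) = 0.3322
  −(0.24)·log₂(0.24) = 0.4941
Sum: 0.3503 + 0.5292 + 0.4728 + 0.3322 + 0.4941 = 2.179 bits.

2.179 bits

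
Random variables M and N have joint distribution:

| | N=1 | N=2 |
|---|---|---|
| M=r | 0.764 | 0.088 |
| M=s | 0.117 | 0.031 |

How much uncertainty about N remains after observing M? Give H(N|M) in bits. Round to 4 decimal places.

0.5180 bits

Chain rule: H(N|M) = H(M,N) − H(M).
Marginals: p(M) = (0.8520, 0.1480), p(N) = (0.8810, 0.1190).
H(M,N) = 1.1228 bits; H(M) = 0.6048 bits.
H(N|M) = 1.1228 − 0.6048 = 0.5180 bits.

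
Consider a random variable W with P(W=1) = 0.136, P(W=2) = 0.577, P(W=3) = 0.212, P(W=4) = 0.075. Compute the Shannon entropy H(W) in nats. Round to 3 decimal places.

H(W) = −Σ p·ln p.
  −(0.136)·ln(0.136) = 0.2713
  −(0.577)·ln(0.577) = 0.3173
  −(0.212)·ln(0.212) = 0.3288
  −(0.075)·ln(0.075) = 0.1943
Sum: 0.2713 + 0.3173 + 0.3288 + 0.1943 = 1.112 nats.

1.112 nats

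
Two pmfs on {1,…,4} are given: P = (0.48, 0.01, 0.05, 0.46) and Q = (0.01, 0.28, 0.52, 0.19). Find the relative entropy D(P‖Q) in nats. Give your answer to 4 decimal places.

2.1145 nats

D(P‖Q) = Σ p·ln(p/q).
  0.48·ln(0.48/0.01) = 1.85818
  0.01·ln(0.01/0.28) = -0.03332
  0.05·ln(0.05/0.52) = -0.11709
  0.46·ln(0.46/0.19) = 0.40673
D(P‖Q) = 2.1145 nats.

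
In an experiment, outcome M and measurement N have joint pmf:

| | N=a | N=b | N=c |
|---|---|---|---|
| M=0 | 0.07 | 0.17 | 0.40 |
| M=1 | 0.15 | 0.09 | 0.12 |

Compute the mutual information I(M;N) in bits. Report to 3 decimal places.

0.097 bits

Marginals: p(M) = (0.6400, 0.3600), p(N) = (0.2200, 0.2600, 0.5200).
I(M;N) = H(M) + H(N) − H(M,N).
H(M) = 0.9427, H(N) = 1.4764, H(M,N) = 2.3222.
I(M;N) = 0.9427 + 1.4764 − 2.3222 = 0.097 bits.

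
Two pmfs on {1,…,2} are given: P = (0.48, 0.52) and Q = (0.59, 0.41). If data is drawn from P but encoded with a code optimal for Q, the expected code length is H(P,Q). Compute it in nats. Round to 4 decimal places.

H(P,Q) = −Σ p·ln q.
  −0.48·ln(0.59) = 0.25326
  −0.52·ln(0.41) = 0.46363
H(P,Q) = 0.7169 nats.

0.7169 nats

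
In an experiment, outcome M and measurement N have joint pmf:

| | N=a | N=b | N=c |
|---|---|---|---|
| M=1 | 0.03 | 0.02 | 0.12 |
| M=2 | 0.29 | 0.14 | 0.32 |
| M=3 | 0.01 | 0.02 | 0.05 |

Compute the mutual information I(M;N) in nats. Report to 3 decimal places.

Marginals: p(M) = (0.1700, 0.7500, 0.0800), p(N) = (0.3300, 0.1800, 0.4900).
I(M;N) = H(M) + H(N) − H(M,N).
H(M) = 0.7191, H(N) = 1.0241, H(M,N) = 1.7108.
I(M;N) = 0.7191 + 1.0241 − 1.7108 = 0.032 nats.

0.032 nats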